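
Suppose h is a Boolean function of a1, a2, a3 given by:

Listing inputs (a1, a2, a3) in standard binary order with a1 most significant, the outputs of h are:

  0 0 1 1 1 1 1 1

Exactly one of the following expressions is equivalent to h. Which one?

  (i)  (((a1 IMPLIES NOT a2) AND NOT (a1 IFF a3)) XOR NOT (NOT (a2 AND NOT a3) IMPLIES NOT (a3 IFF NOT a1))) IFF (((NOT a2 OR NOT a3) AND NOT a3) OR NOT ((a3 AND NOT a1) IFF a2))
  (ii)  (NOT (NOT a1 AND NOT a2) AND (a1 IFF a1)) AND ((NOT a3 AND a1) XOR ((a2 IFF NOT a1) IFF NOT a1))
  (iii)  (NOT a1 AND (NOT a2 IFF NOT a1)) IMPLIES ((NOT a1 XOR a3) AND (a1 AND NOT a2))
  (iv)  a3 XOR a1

iii

(i): at (0,1,0) it gives 0, but h = 1 — eliminated.
(ii): at (1,0,1) it gives 0, but h = 1 — eliminated.
(iv): at (0,0,1) it gives 1, but h = 0 — eliminated.
(iii) is the remaining candidate, and it agrees with h on all 8 inputs.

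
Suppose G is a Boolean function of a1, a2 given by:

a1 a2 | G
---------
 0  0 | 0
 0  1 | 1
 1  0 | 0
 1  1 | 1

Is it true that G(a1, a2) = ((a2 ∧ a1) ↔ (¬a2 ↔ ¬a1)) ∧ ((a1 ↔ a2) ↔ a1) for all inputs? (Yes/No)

Evaluate ((a2 ∧ a1) ↔ (¬a2 ↔ ¬a1)) ∧ ((a1 ↔ a2) ↔ a1) on each row and compare to G:
  a1=0, a2=0: formula gives 0, G = 0 ✓
  a1=0, a2=1: formula gives 1, G = 1 ✓
  a1=1, a2=0: formula gives 0, G = 0 ✓
  a1=1, a2=1: formula gives 1, G = 1 ✓
No disagreement on any input; they are logically equivalent.

Yes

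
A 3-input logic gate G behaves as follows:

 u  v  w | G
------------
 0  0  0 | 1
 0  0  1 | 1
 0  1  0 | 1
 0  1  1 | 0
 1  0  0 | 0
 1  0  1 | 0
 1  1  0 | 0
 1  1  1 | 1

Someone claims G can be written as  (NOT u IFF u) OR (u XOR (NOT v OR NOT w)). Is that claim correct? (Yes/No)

Yes

Evaluate (NOT u IFF u) OR (u XOR (NOT v OR NOT w)) on each row and compare to G:
  u=0, v=0, w=0: formula gives 1, G = 1 ✓
  u=0, v=0, w=1: formula gives 1, G = 1 ✓
  u=0, v=1, w=0: formula gives 1, G = 1 ✓
  u=0, v=1, w=1: formula gives 0, G = 0 ✓
  u=1, v=0, w=0: formula gives 0, G = 0 ✓
  …and likewise for the remaining 3 rows.
Every row agrees, so the formula is equivalent.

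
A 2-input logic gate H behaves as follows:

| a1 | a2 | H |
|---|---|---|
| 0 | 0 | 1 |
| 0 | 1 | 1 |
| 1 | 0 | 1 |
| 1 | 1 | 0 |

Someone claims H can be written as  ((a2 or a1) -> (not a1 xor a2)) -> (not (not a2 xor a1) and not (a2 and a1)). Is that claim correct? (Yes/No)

Evaluate ((a2 or a1) -> (not a1 xor a2)) -> (not (not a2 xor a1) and not (a2 and a1)) on each row and compare to H:
  a1=0, a2=0: formula gives 0, but H = 1 ✗
A single disagreement suffices: at (0,0) they differ, so the formula does not compute H.

No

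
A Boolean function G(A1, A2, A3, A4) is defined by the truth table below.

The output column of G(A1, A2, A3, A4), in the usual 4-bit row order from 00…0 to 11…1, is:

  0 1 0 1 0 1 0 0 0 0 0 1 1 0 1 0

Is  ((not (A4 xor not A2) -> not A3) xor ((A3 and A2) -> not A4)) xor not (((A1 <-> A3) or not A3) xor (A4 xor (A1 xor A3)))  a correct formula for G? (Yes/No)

No

Test each input against both G and the formula:
  A1=0, A2=0, A3=0, A4=0: formula gives 0, G = 0 ✓
  A1=0, A2=0, A3=0, A4=1: formula gives 1, G = 1 ✓
  A1=0, A2=0, A3=1, A4=0: formula gives 0, G = 0 ✓
  A1=0, A2=0, A3=1, A4=1: formula gives 0, but G = 1 ✗
Row (0,0,1,1) is a counterexample, so the formula is not equivalent to G.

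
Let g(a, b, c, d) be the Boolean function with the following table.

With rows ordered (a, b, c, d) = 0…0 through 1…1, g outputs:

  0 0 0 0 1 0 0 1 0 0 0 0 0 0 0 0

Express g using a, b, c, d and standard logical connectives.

g(a, b, c, d) = (((NOT a AND b) AND NOT c) AND NOT d) OR (((NOT a AND b) AND c) AND d)

The 1-rows are (0,1,0,0), (0,1,1,1). Each contributes one minterm — ¬a·b·¬c·¬d; ¬a·b·c·d — and their disjunction is a sum-of-products form of g.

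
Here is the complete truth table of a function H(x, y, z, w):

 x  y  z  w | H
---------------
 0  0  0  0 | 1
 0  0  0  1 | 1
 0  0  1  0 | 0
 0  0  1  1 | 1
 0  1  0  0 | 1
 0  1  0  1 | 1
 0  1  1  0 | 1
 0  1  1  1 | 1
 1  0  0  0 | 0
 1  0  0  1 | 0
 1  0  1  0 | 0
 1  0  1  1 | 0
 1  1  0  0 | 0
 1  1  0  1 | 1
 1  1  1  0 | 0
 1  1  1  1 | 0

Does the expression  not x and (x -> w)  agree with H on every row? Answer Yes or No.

Test each input against both H and the formula:
  x=0, y=0, z=0, w=0: formula gives 1, H = 1 ✓
  x=0, y=0, z=0, w=1: formula gives 1, H = 1 ✓
  x=0, y=0, z=1, w=0: formula gives 1, but H = 0 ✗
Since they disagree at (0,0,1,0), the expression is not a correct formula for H.

No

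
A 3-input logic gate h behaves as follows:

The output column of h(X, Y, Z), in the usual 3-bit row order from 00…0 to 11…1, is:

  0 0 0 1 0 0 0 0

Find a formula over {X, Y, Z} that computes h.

h(X, Y, Z) = (¬X ∧ Y) ∧ Z

Only row (0,1,1) gives 1. That row's minterm ¬X·Y·Z is h directly.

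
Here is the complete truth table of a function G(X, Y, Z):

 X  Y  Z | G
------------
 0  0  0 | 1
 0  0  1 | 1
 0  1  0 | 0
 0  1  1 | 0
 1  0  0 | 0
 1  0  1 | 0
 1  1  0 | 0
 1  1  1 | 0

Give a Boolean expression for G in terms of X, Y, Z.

G=1 on 2 inputs: (0,0,0), (0,0,1). Reading each as a conjunction of literals (¬X·¬Y·¬Z, ¬X·¬Y·Z) and taking the OR gives the canonical DNF.

G(X, Y, Z) = ((not X and not Y) and not Z) or ((not X and not Y) and Z)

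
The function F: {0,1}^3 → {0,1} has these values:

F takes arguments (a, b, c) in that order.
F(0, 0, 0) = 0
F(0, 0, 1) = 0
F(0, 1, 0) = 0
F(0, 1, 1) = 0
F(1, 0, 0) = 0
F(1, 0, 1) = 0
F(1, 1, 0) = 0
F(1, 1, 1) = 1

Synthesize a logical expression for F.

Only row (1,1,1) gives 1. That row's minterm a·b·c is F directly.

F(a, b, c) = (a ∧ b) ∧ c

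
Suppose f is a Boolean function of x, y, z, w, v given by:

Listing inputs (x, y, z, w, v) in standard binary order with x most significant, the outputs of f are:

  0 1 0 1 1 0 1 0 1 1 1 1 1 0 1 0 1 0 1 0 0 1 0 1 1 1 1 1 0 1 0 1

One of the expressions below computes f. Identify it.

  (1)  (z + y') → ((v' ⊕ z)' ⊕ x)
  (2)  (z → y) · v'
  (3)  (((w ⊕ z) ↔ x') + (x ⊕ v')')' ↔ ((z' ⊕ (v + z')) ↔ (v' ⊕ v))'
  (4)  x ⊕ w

(2) fails at (0,0,0,0,0): the formula yields 1, f is 0.
(3) fails at (0,0,0,0,0): the formula yields 1, f is 0.
(4) fails at (0,0,0,0,1): the formula yields 0, f is 1.
(1) is the remaining candidate, and it agrees with f on all 32 inputs.

1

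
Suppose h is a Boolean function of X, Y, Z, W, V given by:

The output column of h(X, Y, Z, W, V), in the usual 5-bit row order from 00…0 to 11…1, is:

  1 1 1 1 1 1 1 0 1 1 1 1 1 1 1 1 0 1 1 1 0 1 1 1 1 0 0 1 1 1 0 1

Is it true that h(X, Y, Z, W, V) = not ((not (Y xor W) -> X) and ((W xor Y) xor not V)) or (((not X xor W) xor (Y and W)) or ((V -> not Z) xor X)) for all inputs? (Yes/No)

Check the formula against h row by row:
  X=0, Y=0, Z=0, W=0, V=0: formula gives 1, h = 1 ✓
  X=0, Y=0, Z=0, W=0, V=1: formula gives 1, h = 1 ✓
  X=0, Y=0, Z=0, W=1, V=0: formula gives 1, h = 1 ✓
  X=0, Y=0, Z=0, W=1, V=1: formula gives 1, h = 1 ✓
  …and likewise for the remaining 28 rows.
All 32 rows match — the expression computes h exactly.

Yes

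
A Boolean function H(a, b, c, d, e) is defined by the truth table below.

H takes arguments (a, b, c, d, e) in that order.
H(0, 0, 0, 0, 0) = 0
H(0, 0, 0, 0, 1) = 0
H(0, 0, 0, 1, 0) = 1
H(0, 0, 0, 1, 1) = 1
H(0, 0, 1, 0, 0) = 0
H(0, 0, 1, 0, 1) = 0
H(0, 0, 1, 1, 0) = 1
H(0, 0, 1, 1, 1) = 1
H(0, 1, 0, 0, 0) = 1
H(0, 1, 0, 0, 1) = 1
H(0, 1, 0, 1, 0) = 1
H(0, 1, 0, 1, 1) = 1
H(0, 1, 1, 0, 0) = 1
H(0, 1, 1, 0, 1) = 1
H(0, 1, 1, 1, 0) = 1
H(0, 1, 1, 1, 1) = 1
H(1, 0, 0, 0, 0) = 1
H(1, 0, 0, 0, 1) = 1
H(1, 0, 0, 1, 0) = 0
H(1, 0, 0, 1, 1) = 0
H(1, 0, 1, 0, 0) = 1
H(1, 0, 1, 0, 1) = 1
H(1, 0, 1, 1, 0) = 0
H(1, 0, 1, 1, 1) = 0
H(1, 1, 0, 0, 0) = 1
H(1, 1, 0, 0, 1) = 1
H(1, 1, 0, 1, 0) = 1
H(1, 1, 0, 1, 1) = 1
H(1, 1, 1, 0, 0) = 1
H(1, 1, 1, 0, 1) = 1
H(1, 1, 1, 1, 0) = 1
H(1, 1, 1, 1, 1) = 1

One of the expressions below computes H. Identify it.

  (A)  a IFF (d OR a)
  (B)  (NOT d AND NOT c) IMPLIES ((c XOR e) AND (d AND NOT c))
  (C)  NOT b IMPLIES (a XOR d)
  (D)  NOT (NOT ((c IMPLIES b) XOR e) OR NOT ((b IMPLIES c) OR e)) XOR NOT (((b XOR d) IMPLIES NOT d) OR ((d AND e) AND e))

C

(A) fails at (0,0,0,0,0): the formula yields 1, H is 0.
(B) fails at (0,0,1,0,0): the formula yields 1, H is 0.
(D) fails at (0,0,0,0,0): the formula yields 1, H is 0.
(C) is the remaining candidate, and it agrees with H on all 32 inputs.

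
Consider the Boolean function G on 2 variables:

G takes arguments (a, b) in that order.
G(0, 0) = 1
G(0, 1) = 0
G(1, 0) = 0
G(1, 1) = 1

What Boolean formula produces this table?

G(a, b) = NOT (a XOR b)

The output is 1 exactly when an even number of inputs are 1 — the complement of 2-way XOR.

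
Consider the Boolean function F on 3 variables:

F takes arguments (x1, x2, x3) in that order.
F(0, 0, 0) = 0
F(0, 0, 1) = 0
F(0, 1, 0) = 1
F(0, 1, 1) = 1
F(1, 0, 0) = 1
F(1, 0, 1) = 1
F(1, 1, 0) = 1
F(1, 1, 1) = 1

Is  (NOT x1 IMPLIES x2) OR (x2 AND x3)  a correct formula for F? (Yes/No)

Test each input against both F and the formula:
  x1=0, x2=0, x3=0: formula gives 0, F = 0 ✓
  x1=0, x2=0, x3=1: formula gives 0, F = 0 ✓
  x1=0, x2=1, x3=0: formula gives 1, F = 1 ✓
  x1=0, x2=1, x3=1: formula gives 1, F = 1 ✓
  x1=1, x2=0, x3=0: formula gives 1, F = 1 ✓
  …and likewise for the remaining 3 rows.
No disagreement on any input; they are logically equivalent.

Yes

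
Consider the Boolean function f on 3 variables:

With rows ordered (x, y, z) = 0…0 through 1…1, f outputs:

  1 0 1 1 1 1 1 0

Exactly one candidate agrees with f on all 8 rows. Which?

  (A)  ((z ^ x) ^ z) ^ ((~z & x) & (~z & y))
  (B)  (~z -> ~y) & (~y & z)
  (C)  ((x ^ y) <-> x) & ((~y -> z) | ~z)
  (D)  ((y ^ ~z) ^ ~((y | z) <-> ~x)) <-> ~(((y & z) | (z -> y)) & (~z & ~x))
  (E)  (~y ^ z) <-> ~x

(A) fails at (0,0,0): the formula yields 0, f is 1.
(B) fails at (0,0,0): the formula yields 0, f is 1.
(C) fails at (0,0,1): the formula yields 1, f is 0.
(E) fails at (0,1,0): the formula yields 0, f is 1.
Only (D) survives; checking it on all 8 rows confirms it matches f.

D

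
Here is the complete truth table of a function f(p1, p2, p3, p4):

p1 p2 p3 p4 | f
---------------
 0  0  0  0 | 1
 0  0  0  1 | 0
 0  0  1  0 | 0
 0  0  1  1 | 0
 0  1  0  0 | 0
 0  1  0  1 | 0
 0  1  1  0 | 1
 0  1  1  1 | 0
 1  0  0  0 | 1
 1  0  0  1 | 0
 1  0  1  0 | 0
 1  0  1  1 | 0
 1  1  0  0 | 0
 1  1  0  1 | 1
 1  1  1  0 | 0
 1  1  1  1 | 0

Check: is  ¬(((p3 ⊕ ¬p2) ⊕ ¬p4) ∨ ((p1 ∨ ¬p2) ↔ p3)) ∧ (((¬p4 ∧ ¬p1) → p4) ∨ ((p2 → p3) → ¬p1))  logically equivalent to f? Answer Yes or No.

Check the formula against f row by row:
  p1=0, p2=0, p3=0, p4=0: formula gives 1, f = 1 ✓
  p1=0, p2=0, p3=0, p4=1: formula gives 0, f = 0 ✓
  p1=0, p2=0, p3=1, p4=0: formula gives 0, f = 0 ✓
  p1=0, p2=0, p3=1, p4=1: formula gives 0, f = 0 ✓
  … (the remaining 12 rows also agree.)
No disagreement on any input; they are logically equivalent.

Yes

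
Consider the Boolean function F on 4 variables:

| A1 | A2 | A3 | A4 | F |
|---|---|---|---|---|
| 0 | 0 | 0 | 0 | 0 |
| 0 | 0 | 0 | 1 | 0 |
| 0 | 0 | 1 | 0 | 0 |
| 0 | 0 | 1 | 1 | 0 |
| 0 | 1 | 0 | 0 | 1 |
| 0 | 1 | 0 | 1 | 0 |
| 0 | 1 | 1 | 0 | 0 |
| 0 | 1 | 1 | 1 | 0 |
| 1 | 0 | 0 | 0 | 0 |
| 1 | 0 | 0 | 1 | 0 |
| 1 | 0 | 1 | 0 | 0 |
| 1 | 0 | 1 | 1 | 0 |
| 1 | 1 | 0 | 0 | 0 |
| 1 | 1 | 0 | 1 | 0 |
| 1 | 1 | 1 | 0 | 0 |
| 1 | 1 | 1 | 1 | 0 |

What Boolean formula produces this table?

F(A1, A2, A3, A4) = ((not A1 and A2) and not A3) and not A4

Only row (0,1,0,0) gives 1. That row's minterm ¬A1·A2·¬A3·¬A4 is F directly.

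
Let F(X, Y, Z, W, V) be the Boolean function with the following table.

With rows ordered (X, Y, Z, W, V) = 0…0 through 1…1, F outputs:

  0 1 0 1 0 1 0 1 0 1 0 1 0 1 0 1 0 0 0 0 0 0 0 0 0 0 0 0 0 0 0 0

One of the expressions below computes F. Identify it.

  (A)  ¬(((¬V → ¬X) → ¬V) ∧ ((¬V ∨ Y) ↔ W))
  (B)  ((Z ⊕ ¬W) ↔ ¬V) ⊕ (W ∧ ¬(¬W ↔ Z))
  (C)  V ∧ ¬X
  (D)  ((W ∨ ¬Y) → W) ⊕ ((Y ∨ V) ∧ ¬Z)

C

(A): at (0,0,0,0,0) it gives 1, but F = 0 — eliminated.
(B): at (0,0,0,0,0) it gives 1, but F = 0 — eliminated.
(D): at (0,0,0,1,0) it gives 1, but F = 0 — eliminated.
(C) is the remaining candidate, and it agrees with F on all 32 inputs.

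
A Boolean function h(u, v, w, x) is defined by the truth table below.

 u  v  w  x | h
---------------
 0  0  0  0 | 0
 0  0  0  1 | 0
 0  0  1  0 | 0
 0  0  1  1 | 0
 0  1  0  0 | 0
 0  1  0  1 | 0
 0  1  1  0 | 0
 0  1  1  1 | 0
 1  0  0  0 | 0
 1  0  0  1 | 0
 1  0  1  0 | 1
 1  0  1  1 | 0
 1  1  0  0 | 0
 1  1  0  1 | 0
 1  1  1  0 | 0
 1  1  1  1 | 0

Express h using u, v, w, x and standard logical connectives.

h is 1 on exactly one input, (1,0,1,0), whose minterm is u·¬v·w·¬x. So h is just that conjunction.

h(u, v, w, x) = ((u · v') · w) · x'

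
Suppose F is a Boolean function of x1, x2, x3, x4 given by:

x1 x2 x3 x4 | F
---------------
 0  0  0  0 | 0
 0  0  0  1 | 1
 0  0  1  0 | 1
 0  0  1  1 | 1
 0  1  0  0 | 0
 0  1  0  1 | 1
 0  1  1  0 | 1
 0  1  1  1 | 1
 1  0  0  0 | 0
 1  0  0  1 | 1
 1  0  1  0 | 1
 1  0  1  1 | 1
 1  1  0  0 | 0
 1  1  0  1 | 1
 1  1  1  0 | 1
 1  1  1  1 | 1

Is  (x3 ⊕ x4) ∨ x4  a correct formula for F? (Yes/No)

Yes

Check the formula against F row by row:
  x1=0, x2=0, x3=0, x4=0: formula gives 0, F = 0 ✓
  x1=0, x2=0, x3=0, x4=1: formula gives 1, F = 1 ✓
  x1=0, x2=0, x3=1, x4=0: formula gives 1, F = 1 ✓
  x1=0, x2=0, x3=1, x4=1: formula gives 1, F = 1 ✓
  … (the remaining 12 rows also agree.)
Every row agrees, so the formula is equivalent.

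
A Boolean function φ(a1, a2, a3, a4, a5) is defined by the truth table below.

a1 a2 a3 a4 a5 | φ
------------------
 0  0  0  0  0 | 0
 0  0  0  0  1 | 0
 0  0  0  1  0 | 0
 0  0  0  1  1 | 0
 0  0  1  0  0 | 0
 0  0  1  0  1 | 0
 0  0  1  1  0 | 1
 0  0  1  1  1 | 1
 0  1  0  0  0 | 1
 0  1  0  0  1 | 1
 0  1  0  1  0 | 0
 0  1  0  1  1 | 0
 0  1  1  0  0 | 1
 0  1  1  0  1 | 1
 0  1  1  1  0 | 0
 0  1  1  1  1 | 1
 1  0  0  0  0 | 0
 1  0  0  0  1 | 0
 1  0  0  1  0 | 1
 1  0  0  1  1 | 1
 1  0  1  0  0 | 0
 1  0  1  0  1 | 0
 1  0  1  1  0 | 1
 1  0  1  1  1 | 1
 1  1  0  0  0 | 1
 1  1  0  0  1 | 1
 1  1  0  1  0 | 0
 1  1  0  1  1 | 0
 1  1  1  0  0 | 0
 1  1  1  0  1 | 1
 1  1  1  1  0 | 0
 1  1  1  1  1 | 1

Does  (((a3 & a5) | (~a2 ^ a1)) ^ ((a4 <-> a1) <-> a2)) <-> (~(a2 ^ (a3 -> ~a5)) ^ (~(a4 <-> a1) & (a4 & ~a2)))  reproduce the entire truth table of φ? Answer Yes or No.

Check the formula against φ row by row:
  a1=0, a2=0, a3=0, a4=0, a5=0: formula gives 0, φ = 0 ✓
  a1=0, a2=0, a3=0, a4=0, a5=1: formula gives 0, φ = 0 ✓
  a1=0, a2=0, a3=0, a4=1, a5=0: formula gives 0, φ = 0 ✓
  a1=0, a2=0, a3=0, a4=1, a5=1: formula gives 0, φ = 0 ✓
  …
  a1=0, a2=0, a3=1, a4=0, a5=1: formula gives 1, but φ = 0 ✗
Since they disagree at (0,0,1,0,1), the expression is not a correct formula for φ.

No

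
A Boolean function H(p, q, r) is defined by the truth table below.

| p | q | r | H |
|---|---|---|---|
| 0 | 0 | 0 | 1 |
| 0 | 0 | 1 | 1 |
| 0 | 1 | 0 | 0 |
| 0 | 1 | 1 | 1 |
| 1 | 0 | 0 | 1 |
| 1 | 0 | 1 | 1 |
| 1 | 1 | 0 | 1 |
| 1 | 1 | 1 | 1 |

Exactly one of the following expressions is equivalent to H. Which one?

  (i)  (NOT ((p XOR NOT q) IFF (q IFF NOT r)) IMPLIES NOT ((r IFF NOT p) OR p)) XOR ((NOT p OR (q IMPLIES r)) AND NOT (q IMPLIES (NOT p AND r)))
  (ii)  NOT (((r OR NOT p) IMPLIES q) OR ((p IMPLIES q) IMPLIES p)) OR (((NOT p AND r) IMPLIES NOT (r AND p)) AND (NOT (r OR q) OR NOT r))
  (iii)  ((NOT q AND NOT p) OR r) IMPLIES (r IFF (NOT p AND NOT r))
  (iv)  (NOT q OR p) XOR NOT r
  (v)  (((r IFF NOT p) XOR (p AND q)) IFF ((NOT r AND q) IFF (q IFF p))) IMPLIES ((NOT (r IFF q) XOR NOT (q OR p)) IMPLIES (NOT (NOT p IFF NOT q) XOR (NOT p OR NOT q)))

v

(i) fails at (1,0,1): the formula yields 0, H is 1.
(ii) fails at (0,1,0): the formula yields 1, H is 0.
(iii) fails at (0,0,0): the formula yields 0, H is 1.
(iv) fails at (0,0,0): the formula yields 0, H is 1.
That leaves (v). Evaluating it on every row reproduces the table of H exactly.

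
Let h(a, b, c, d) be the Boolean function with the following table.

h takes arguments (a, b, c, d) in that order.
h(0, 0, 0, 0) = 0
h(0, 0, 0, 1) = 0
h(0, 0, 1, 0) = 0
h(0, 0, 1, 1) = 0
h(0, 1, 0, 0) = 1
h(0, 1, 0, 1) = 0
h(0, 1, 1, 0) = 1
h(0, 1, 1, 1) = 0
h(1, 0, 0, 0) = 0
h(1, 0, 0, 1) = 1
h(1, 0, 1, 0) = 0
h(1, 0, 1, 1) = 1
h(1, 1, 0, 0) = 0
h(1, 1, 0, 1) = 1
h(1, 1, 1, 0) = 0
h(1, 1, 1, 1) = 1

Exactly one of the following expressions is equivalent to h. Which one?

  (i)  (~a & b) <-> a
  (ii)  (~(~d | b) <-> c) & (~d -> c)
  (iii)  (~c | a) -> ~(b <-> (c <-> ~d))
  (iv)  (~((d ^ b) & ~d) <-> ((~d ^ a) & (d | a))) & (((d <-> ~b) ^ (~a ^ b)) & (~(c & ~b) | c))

iv

(i): at (0,0,0,0) it gives 1, but h = 0 — eliminated.
(ii): at (0,0,1,1) it gives 1, but h = 0 — eliminated.
(iii): at (0,0,0,1) it gives 1, but h = 0 — eliminated.
(iv) is the remaining candidate, and it agrees with h on all 16 inputs.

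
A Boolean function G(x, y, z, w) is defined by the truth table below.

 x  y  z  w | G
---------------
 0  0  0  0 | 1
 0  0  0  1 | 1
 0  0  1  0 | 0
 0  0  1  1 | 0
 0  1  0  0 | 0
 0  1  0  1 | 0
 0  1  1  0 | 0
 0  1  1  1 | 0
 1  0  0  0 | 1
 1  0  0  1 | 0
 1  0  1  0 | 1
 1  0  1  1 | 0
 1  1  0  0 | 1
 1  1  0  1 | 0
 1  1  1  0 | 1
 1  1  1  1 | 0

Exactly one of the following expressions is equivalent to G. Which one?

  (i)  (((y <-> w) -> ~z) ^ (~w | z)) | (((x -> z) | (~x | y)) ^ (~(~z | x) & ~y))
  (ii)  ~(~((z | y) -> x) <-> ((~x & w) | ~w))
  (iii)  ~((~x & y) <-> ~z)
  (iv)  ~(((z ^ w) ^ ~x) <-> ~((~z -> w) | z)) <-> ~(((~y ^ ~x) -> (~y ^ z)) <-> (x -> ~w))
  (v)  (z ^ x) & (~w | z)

ii

(i) disagrees with G on (0,0,1,0) (formula → 1, table → 0); rule it out.
(iii) disagrees with G on (0,1,1,0) (formula → 1, table → 0); rule it out.
(iv) disagrees with G on (0,0,1,0) (formula → 1, table → 0); rule it out.
(v) disagrees with G on (0,0,0,0) (formula → 0, table → 1); rule it out.
That leaves (ii). Evaluating it on every row reproduces the table of G exactly.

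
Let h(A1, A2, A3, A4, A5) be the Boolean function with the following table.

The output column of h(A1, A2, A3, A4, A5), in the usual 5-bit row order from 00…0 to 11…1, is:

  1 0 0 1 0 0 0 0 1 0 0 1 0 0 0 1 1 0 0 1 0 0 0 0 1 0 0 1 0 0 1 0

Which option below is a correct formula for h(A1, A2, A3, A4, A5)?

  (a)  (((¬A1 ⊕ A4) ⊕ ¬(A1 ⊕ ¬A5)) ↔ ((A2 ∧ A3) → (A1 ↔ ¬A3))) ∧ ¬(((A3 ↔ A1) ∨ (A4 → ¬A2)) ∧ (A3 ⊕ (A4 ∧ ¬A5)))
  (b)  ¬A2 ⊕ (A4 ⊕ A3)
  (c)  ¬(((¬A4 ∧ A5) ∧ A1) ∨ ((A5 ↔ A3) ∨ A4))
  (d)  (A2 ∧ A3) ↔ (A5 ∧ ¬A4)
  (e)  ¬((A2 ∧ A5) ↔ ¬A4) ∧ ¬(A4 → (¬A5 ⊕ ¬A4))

a

(b): at (0,0,0,0,1) it gives 1, but h = 0 — eliminated.
(c): at (0,0,0,0,0) it gives 0, but h = 1 — eliminated.
(d): at (0,0,0,1,0) it gives 1, but h = 0 — eliminated.
(e): at (0,0,0,0,0) it gives 0, but h = 1 — eliminated.
(a) is the remaining candidate, and it agrees with h on all 32 inputs.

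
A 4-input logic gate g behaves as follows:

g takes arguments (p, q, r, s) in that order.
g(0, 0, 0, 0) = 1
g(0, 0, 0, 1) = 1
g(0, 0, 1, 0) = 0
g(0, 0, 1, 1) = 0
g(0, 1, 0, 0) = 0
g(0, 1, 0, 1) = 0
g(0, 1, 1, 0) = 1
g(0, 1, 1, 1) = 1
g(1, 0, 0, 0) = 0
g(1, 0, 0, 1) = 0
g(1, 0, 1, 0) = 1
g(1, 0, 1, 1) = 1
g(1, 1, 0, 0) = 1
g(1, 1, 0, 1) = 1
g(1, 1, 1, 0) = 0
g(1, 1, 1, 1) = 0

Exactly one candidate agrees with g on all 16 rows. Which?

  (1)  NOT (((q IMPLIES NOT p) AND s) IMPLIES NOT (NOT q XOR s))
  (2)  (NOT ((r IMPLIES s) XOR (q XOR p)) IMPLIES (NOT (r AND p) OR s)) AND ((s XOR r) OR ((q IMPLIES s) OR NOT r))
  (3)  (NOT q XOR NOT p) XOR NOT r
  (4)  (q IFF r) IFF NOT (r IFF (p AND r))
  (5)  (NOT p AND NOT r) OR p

(1) disagrees with g on (0,0,0,0) (formula → 0, table → 1); rule it out.
(2) disagrees with g on (0,0,1,0) (formula → 1, table → 0); rule it out.
(4) disagrees with g on (0,0,0,0) (formula → 0, table → 1); rule it out.
(5) disagrees with g on (0,1,0,0) (formula → 1, table → 0); rule it out.
Only (3) survives; checking it on all 16 rows confirms it matches g.

3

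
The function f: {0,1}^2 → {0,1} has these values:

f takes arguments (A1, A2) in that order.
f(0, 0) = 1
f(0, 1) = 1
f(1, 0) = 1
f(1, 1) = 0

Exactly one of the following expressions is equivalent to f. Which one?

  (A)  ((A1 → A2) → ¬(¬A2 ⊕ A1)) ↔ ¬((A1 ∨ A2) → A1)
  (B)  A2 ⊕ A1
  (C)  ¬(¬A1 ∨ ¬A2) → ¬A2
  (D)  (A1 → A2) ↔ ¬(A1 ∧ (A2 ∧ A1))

(A) fails at (1,0): the formula yields 0, f is 1.
(B) fails at (0,0): the formula yields 0, f is 1.
(D) fails at (1,0): the formula yields 0, f is 1.
Only (C) survives; checking it on all 4 rows confirms it matches f.

C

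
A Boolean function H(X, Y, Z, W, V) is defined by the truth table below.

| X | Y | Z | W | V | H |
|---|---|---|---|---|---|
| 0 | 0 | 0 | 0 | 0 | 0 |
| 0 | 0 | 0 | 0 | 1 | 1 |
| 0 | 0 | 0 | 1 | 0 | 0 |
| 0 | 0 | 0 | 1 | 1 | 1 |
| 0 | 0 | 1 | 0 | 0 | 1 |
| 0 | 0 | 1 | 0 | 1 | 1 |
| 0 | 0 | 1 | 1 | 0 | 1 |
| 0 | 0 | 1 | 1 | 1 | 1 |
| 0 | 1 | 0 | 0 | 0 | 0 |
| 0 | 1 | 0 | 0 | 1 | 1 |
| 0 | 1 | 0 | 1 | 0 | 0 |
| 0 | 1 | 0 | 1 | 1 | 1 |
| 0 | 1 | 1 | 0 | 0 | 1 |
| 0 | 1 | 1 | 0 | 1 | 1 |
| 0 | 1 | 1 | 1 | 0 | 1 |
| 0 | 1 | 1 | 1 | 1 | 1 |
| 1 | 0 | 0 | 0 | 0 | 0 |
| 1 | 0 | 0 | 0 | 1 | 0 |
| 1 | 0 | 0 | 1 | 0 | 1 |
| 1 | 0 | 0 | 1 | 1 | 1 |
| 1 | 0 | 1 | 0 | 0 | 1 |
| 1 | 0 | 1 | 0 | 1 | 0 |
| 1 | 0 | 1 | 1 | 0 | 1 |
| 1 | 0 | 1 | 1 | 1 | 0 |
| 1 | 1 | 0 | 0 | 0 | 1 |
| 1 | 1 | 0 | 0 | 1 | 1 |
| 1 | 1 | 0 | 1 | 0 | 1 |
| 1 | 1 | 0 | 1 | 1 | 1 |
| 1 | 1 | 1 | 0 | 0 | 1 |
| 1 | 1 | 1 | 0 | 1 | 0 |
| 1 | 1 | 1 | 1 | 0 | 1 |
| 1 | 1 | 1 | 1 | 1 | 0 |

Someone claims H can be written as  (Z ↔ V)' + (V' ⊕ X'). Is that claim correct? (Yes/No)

No

Evaluate (Z ↔ V)' + (V' ⊕ X') on each row and compare to H:
  X=0, Y=0, Z=0, W=0, V=0: formula gives 0, H = 0 ✓
  X=0, Y=0, Z=0, W=0, V=1: formula gives 1, H = 1 ✓
  X=0, Y=0, Z=0, W=1, V=0: formula gives 0, H = 0 ✓
  X=0, Y=0, Z=0, W=1, V=1: formula gives 1, H = 1 ✓
  …
  X=1, Y=0, Z=0, W=0, V=0: formula gives 1, but H = 0 ✗
Since they disagree at (1,0,0,0,0), the expression is not a correct formula for H.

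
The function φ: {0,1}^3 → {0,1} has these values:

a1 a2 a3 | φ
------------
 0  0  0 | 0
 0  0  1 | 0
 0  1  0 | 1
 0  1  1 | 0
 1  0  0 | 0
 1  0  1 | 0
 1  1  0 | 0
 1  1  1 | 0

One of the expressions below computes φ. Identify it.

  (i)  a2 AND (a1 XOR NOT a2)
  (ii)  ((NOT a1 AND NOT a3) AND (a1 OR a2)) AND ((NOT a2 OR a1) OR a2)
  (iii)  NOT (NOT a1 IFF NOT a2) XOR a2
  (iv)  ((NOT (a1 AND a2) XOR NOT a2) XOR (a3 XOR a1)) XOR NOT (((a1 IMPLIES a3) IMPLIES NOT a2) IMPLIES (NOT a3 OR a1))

(i) fails at (0,1,0): the formula yields 0, φ is 1.
(iii) fails at (0,1,0): the formula yields 0, φ is 1.
(iv) fails at (1,0,0): the formula yields 1, φ is 0.
That leaves (ii). Evaluating it on every row reproduces the table of φ exactly.

ii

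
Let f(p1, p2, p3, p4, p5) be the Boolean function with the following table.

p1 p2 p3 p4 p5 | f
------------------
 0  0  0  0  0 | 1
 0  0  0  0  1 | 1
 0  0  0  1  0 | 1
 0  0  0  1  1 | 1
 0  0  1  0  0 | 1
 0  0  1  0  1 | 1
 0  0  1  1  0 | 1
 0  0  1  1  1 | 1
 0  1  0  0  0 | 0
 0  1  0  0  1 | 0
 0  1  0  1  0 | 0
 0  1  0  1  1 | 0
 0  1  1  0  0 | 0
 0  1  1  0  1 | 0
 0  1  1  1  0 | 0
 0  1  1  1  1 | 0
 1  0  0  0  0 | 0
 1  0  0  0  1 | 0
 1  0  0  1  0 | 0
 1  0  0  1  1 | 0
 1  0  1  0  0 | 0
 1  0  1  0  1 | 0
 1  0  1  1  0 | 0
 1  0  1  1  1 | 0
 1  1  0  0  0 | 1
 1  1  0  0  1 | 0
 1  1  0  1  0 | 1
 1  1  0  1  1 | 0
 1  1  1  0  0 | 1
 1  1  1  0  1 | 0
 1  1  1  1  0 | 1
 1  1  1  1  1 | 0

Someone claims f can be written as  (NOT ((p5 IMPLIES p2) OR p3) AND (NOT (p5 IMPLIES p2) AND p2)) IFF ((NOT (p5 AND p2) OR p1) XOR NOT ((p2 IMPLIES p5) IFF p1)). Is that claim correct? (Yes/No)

Yes

Test each input against both f and the formula:
  p1=0, p2=0, p3=0, p4=0, p5=0: formula gives 1, f = 1 ✓
  p1=0, p2=0, p3=0, p4=0, p5=1: formula gives 1, f = 1 ✓
  p1=0, p2=0, p3=0, p4=1, p5=0: formula gives 1, f = 1 ✓
  p1=0, p2=0, p3=0, p4=1, p5=1: formula gives 1, f = 1 ✓
  … (the remaining 28 rows also agree.)
No disagreement on any input; they are logically equivalent.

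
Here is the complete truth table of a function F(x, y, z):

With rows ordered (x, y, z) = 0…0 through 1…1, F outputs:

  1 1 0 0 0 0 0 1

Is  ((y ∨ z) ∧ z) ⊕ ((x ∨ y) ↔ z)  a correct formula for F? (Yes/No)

No

Check the formula against F row by row:
  x=0, y=0, z=0: formula gives 1, F = 1 ✓
  x=0, y=0, z=1: formula gives 1, F = 1 ✓
  x=0, y=1, z=0: formula gives 0, F = 0 ✓
  x=0, y=1, z=1: formula gives 0, F = 0 ✓
  x=1, y=0, z=0: formula gives 0, F = 0 ✓
  …
  x=1, y=1, z=1: formula gives 0, but F = 1 ✗
A single disagreement suffices: at (1,1,1) they differ, so the formula does not compute F.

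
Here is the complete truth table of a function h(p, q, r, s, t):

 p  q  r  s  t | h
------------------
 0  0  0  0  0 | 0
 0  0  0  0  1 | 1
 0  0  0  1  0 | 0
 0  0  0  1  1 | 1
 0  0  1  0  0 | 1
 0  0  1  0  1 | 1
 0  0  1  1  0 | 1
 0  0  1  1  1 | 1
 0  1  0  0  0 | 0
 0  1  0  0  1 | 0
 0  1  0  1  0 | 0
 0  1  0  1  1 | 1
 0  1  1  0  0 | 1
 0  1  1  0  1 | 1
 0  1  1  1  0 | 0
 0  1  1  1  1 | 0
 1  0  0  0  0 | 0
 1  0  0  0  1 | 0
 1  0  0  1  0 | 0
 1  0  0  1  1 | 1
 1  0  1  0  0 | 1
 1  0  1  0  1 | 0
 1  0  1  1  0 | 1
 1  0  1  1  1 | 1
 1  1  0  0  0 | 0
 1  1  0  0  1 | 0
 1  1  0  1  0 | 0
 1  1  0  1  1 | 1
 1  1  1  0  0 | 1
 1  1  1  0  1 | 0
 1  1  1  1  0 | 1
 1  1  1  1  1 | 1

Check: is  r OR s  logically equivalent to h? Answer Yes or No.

Check the formula against h row by row:
  p=0, q=0, r=0, s=0, t=0: formula gives 0, h = 0 ✓
  p=0, q=0, r=0, s=0, t=1: formula gives 0, but h = 1 ✗
A single disagreement suffices: at (0,0,0,0,1) they differ, so the formula does not compute h.

No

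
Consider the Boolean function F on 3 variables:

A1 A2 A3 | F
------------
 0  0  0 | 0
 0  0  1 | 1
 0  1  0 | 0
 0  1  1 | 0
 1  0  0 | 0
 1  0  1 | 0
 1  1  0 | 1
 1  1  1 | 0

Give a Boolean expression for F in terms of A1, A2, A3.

F(A1, A2, A3) = ((A1' · A2') · A3) + ((A1 · A2) · A3')

F=1 on 2 inputs: (0,0,1), (1,1,0). Reading each as a conjunction of literals (¬A1·¬A2·A3, A1·A2·¬A3) and taking the OR gives the canonical DNF.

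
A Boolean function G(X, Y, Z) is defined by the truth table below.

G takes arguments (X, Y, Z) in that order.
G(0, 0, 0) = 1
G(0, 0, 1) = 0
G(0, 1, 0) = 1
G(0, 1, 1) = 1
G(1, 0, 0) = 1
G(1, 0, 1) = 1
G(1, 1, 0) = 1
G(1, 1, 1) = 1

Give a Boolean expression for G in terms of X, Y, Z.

Only row (0,0,1) gives 0. So G is 1 everywhere except there — the complement of the minterm ¬X·¬Y·Z.

G(X, Y, Z) = ¬((¬X ∧ ¬Y) ∧ Z)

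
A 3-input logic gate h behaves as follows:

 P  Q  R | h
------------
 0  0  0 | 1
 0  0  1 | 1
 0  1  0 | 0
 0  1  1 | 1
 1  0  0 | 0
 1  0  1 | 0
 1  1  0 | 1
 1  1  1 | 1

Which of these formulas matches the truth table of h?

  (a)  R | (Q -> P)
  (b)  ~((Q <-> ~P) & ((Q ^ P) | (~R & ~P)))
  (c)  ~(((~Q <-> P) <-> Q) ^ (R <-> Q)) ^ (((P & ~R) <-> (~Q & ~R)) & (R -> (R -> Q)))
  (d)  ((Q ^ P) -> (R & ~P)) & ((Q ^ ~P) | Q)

(a) disagrees with h on (1,0,0) (formula → 1, table → 0); rule it out.
(b) disagrees with h on (0,1,1) (formula → 0, table → 1); rule it out.
(c) disagrees with h on (0,0,1) (formula → 0, table → 1); rule it out.
Only (d) survives; checking it on all 8 rows confirms it matches h.

d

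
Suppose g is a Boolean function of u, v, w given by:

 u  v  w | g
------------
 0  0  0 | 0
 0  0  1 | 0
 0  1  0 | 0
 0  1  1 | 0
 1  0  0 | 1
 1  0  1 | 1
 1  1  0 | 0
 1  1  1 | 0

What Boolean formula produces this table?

Collect the rows where g=1 — (1,0,0), (1,0,1) — and write one minterm per row: u·¬v·¬w, u·¬v·w. Their union (logical OR) reproduces the table exactly.

g(u, v, w) = ((u & ~v) & ~w) | ((u & ~v) & w)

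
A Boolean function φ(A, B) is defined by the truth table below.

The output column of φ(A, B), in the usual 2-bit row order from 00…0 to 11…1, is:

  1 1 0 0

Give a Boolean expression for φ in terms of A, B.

φ(A, B) = NOT A

The output is the negation of A.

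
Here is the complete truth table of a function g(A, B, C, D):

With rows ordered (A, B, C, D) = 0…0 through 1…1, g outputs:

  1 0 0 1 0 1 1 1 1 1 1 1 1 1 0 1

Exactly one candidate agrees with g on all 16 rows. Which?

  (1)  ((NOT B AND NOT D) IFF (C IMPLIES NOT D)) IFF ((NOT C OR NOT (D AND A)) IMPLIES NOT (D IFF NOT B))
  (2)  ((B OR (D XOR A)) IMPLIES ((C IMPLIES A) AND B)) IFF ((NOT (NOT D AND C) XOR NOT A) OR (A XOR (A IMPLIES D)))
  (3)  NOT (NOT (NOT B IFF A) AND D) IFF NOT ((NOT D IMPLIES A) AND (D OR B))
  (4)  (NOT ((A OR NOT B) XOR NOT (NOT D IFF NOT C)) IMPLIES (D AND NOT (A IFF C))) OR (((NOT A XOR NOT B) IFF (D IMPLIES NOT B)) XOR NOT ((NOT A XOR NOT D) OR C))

4

(1) fails at (0,0,0,1): the formula yields 1, g is 0.
(2) fails at (0,0,1,0): the formula yields 1, g is 0.
(3) fails at (0,0,0,1): the formula yields 1, g is 0.
Only (4) survives; checking it on all 16 rows confirms it matches g.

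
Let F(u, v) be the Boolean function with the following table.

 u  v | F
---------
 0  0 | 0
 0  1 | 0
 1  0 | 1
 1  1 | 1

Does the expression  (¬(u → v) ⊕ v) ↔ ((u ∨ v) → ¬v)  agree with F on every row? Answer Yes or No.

No

Evaluate (¬(u → v) ⊕ v) ↔ ((u ∨ v) → ¬v) on each row and compare to F:
  u=0, v=0: formula gives 0, F = 0 ✓
  u=0, v=1: formula gives 0, F = 0 ✓
  u=1, v=0: formula gives 1, F = 1 ✓
  u=1, v=1: formula gives 0, but F = 1 ✗
A single disagreement suffices: at (1,1) they differ, so the formula does not compute F.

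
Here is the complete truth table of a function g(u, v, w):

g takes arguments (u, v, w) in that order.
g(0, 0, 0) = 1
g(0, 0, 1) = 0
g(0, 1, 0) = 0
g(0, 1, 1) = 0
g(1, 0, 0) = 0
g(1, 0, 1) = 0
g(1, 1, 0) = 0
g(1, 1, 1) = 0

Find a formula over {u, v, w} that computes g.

The output is 1 only when every input is 0 — NOR of all inputs.

g(u, v, w) = ~((u | v) | w)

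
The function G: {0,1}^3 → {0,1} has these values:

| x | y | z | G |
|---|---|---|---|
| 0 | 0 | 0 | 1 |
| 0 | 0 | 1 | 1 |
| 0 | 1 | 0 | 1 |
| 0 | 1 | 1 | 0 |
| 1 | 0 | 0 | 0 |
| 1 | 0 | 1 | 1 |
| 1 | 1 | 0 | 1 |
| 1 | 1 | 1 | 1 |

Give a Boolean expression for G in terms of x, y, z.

G is 0 on only 2 rows — (0,1,1), (1,0,0). Writing each as a minterm (¬x·y·z, x·¬y·¬z) and OR-ing them characterizes exactly where G=0, so G is the negation of that disjunction.

G(x, y, z) = (((x' · y) · z) + ((x · y') · z'))'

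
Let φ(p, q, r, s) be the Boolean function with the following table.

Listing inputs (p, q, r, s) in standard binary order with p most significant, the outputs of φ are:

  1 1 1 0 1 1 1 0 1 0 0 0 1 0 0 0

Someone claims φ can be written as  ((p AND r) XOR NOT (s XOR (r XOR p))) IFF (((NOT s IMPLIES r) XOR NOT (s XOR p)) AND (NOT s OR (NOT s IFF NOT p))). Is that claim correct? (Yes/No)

Yes

Evaluate ((p AND r) XOR NOT (s XOR (r XOR p))) IFF (((NOT s IMPLIES r) XOR NOT (s XOR p)) AND (NOT s OR (NOT s IFF NOT p))) on each row and compare to φ:
  p=0, q=0, r=0, s=0: formula gives 1, φ = 1 ✓
  p=0, q=0, r=0, s=1: formula gives 1, φ = 1 ✓
  p=0, q=0, r=1, s=0: formula gives 1, φ = 1 ✓
  p=0, q=0, r=1, s=1: formula gives 0, φ = 0 ✓
  … (the remaining 12 rows also agree.)
Every row agrees, so the formula is equivalent.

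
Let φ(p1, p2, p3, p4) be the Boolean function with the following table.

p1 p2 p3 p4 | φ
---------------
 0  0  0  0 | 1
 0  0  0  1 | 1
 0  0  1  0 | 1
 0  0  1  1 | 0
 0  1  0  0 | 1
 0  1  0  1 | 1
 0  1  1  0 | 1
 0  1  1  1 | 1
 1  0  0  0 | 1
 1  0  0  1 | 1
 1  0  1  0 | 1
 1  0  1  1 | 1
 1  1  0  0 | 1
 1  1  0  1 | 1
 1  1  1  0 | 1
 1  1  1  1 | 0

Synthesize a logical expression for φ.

φ(p1, p2, p3, p4) = ((((p1' · p2') · p3) · p4) + (((p1 · p2) · p3) · p4))'

The 0-rows are (0,0,1,1), (1,1,1,1). Take each as a conjunction (¬p1·¬p2·p3·p4, p1·p2·p3·p4), form their disjunction, and complement — that gives a formula that is 1 everywhere φ is.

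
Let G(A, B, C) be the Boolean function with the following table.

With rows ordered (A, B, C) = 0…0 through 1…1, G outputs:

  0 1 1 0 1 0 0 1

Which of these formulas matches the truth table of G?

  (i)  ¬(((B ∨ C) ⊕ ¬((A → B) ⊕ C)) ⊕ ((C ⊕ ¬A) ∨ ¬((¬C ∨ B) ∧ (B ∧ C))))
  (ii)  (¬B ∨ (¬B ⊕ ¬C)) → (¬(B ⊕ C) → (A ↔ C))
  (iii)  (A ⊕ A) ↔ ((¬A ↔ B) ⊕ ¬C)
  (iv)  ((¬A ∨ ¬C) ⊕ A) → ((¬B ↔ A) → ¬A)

(i) fails at (0,0,1): the formula yields 0, G is 1.
(ii) fails at (0,0,0): the formula yields 1, G is 0.
(iv) fails at (0,0,0): the formula yields 1, G is 0.
(iii) is the remaining candidate, and it agrees with G on all 8 inputs.

iii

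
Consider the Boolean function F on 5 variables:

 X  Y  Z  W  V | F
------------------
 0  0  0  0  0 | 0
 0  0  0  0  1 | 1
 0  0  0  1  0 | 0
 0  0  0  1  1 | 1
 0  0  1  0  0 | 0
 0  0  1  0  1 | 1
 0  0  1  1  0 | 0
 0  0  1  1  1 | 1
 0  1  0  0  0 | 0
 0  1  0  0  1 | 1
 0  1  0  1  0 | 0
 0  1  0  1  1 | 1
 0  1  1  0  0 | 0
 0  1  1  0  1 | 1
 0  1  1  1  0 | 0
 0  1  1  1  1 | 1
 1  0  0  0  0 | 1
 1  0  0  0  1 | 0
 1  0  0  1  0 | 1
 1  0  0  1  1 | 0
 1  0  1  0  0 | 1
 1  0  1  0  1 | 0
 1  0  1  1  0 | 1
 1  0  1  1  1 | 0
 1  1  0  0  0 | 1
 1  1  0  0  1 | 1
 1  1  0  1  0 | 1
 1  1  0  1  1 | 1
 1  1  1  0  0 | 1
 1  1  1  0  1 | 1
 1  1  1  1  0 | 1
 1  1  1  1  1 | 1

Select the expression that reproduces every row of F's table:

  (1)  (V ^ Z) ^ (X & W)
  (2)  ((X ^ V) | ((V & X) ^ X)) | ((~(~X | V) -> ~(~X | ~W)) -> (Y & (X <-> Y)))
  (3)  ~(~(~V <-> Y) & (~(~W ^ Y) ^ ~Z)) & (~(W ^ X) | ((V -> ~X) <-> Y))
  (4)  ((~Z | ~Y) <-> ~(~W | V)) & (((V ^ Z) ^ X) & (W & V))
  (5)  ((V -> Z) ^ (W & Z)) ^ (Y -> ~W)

(1): at (0,0,1,0,0) it gives 1, but F = 0 — eliminated.
(3): at (0,0,0,1,1) it gives 0, but F = 1 — eliminated.
(4): at (0,0,0,0,1) it gives 0, but F = 1 — eliminated.
(5): at (0,0,1,0,1) it gives 0, but F = 1 — eliminated.
(2) is the remaining candidate, and it agrees with F on all 32 inputs.

2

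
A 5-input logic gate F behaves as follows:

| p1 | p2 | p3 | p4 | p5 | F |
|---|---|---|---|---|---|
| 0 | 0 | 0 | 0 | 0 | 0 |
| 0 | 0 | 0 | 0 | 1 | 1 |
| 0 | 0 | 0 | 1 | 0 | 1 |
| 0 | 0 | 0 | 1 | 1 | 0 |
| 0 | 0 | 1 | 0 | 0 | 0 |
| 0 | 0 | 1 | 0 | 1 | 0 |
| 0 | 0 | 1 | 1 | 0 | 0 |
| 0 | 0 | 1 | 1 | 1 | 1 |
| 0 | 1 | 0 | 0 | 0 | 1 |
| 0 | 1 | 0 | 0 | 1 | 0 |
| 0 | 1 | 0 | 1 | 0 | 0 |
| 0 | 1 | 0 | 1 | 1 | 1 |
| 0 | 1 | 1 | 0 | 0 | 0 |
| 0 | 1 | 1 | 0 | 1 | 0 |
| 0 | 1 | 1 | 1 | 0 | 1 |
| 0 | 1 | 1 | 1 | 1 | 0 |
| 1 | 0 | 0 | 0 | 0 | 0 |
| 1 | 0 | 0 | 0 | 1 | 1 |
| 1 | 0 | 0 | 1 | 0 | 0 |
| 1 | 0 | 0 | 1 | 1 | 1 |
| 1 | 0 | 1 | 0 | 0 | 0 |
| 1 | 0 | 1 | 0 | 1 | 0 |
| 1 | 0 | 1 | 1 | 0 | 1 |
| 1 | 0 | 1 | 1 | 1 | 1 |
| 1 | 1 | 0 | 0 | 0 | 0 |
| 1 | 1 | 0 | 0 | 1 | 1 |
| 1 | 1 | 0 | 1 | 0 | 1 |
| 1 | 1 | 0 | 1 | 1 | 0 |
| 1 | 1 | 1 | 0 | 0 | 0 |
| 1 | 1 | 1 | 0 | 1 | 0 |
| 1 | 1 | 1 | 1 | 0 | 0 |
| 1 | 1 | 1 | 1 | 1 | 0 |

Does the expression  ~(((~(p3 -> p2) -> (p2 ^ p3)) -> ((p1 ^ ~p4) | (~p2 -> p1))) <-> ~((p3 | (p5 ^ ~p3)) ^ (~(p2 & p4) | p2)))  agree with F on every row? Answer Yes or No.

No

Test each input against both F and the formula:
  p1=0, p2=0, p3=0, p4=0, p5=0: formula gives 0, F = 0 ✓
  p1=0, p2=0, p3=0, p4=0, p5=1: formula gives 1, F = 1 ✓
  p1=0, p2=0, p3=0, p4=1, p5=0: formula gives 1, F = 1 ✓
  p1=0, p2=0, p3=0, p4=1, p5=1: formula gives 0, F = 0 ✓
  …
  p1=0, p2=0, p3=1, p4=1, p5=0: formula gives 1, but F = 0 ✗
Since they disagree at (0,0,1,1,0), the expression is not a correct formula for F.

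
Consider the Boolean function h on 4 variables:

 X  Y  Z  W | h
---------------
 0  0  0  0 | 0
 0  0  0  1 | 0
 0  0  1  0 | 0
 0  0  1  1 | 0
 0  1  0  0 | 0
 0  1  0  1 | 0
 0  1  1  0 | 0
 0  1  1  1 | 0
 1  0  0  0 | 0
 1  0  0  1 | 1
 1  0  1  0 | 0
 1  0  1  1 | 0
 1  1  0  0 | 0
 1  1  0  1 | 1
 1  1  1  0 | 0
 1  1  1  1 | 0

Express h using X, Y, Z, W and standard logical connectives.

h(X, Y, Z, W) = (((X · Y') · Z') · W) + (((X · Y) · Z') · W)

Collect the rows where h=1 — (1,0,0,1), (1,1,0,1) — and write one minterm per row: X·¬Y·¬Z·W, X·Y·¬Z·W. Their union (logical OR) reproduces the table exactly.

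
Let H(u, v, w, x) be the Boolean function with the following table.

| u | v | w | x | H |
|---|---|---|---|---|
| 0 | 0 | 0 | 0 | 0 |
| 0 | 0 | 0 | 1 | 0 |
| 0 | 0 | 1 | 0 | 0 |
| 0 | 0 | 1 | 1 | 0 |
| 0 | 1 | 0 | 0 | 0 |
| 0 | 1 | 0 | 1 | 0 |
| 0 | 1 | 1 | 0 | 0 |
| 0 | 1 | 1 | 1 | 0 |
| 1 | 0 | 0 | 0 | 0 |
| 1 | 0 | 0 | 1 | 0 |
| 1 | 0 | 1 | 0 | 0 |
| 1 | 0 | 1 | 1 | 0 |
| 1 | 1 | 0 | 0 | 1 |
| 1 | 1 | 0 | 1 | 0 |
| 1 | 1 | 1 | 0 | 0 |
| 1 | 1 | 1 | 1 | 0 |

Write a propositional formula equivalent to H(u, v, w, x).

Only row (1,1,0,0) gives 1. That row's minterm u·v·¬w·¬x is H directly.

H(u, v, w, x) = ((u and v) and not w) and not x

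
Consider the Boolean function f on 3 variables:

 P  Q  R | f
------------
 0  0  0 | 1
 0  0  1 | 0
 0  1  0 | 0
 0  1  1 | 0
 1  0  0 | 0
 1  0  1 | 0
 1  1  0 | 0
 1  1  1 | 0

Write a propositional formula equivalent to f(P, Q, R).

f(P, Q, R) = not ((P or Q) or R)

The output is 1 only when every input is 0 — NOR of all inputs.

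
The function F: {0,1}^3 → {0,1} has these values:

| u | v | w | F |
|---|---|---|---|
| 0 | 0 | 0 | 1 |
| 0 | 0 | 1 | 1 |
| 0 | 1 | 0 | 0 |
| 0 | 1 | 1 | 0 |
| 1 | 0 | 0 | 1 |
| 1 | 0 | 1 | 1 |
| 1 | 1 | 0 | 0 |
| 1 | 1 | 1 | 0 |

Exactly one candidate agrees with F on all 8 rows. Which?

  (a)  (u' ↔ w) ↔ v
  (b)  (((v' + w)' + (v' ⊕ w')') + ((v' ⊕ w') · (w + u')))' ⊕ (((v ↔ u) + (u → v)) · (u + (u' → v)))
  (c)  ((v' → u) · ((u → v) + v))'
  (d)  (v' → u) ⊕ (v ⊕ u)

(a) disagrees with F on (0,0,1) (formula → 0, table → 1); rule it out.
(b) disagrees with F on (0,0,0) (formula → 0, table → 1); rule it out.
(d) disagrees with F on (0,0,0) (formula → 0, table → 1); rule it out.
Only (c) survives; checking it on all 8 rows confirms it matches F.

c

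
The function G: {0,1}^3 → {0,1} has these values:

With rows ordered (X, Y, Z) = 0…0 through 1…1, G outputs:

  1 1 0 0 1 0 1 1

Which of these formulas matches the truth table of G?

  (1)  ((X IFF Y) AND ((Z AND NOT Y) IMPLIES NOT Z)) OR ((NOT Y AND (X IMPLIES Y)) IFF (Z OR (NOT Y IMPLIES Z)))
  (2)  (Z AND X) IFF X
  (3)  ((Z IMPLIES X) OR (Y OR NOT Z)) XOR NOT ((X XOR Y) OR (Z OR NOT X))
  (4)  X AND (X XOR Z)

1

(2) fails at (0,1,0): the formula yields 1, G is 0.
(3) fails at (0,0,1): the formula yields 0, G is 1.
(4) fails at (0,0,0): the formula yields 0, G is 1.
(1) is the remaining candidate, and it agrees with G on all 8 inputs.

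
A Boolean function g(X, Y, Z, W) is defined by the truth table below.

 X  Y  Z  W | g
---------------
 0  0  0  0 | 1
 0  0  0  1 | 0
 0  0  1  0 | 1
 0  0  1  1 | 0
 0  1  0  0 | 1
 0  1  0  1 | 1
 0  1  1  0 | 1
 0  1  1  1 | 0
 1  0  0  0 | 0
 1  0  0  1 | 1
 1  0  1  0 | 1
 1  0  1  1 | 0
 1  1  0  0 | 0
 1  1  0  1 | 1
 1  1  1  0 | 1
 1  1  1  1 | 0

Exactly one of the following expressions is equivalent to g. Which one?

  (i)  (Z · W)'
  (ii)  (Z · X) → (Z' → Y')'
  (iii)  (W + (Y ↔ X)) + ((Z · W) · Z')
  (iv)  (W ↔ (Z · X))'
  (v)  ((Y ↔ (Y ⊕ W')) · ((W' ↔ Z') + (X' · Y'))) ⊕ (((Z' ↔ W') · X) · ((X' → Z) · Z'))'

(i): at (0,0,0,1) it gives 1, but g = 0 — eliminated.
(ii): at (0,0,0,1) it gives 1, but g = 0 — eliminated.
(iii): at (0,0,0,1) it gives 1, but g = 0 — eliminated.
(iv): at (0,0,0,0) it gives 0, but g = 1 — eliminated.
Only (v) survives; checking it on all 16 rows confirms it matches g.

v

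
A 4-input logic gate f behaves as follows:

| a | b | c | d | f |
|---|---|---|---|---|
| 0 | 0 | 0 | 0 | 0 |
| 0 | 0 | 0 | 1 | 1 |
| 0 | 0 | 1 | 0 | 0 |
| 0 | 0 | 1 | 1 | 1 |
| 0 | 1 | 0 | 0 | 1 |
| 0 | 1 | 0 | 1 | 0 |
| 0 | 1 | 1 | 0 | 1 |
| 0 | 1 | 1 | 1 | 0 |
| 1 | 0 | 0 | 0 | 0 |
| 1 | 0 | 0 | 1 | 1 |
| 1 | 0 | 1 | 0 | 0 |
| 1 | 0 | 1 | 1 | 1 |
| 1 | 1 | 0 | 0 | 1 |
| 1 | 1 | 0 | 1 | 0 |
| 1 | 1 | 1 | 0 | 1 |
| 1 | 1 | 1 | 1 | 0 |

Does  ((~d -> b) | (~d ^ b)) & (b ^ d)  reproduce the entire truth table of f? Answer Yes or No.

Test each input against both f and the formula:
  a=0, b=0, c=0, d=0: formula gives 0, f = 0 ✓
  a=0, b=0, c=0, d=1: formula gives 1, f = 1 ✓
  a=0, b=0, c=1, d=0: formula gives 0, f = 0 ✓
  a=0, b=0, c=1, d=1: formula gives 1, f = 1 ✓
  … (the remaining 12 rows also agree.)
Every row agrees, so the formula is equivalent.

Yes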